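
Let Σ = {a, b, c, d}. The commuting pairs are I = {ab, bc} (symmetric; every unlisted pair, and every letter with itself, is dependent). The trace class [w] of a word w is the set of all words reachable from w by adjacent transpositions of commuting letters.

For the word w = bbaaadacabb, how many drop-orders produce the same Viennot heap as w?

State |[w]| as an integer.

100

piece 0:b — minimal
piece 1:b rests on {0:b}
piece 2:a — minimal
piece 3:a rests on {2:a}
piece 4:a rests on {3:a}
piece 5:d rests on {1:b, 4:a}
piece 6:a rests on {5:d}
piece 7:c rests on {6:a}
piece 8:a rests on {7:c}
piece 9:b rests on {5:d}
piece 10:b rests on {9:b}
minimal pieces: {0:b, 2:a}
ways to finish when only these pieces remain (= sum over removing one remaining piece with nothing left below it):
  1 left: {8}→1  {10}→1
  2 left: {7,8}→1  {8,10}→2  {9,10}→1
  3 left: {6,7,8}→1  {7,8,10}→3  {8,9,10}→3
  4 left: {6,7,8,10}→4  {7,8,9,10}→6
  5 left: {6,7,8,9,10}→10
  6 left: {5,6,7,8,9,10}→10
  7 left: {1,5,6,7,8,9,10}→10  {4,5,6,7,8,9,10}→10
  8 left: {0,1,5,6,7,8,9,10}→10  {1,4,5,6,7,8,9,10}→20  {3,4,5,6,7,8,9,10}→10
  9 left: {0,1,4,5,6,7,8,9,10}→30  {1,3,4,5,6,7,8,9,10}→30  {2,3,4,5,6,7,8,9,10}→10
  placing 0:b first → 40 extensions
  placing 2:a first → 60 extensions
total linear extensions = 100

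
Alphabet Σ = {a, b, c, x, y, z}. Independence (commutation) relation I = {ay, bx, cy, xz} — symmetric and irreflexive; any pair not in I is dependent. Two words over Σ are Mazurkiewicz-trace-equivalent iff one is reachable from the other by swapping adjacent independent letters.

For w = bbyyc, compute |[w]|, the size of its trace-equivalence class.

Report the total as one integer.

piece 0:b — minimal
piece 1:b rests on {0:b}
piece 2:y rests on {1:b}
piece 3:y rests on {2:y}
piece 4:c rests on {1:b}
minimal pieces: {0:b}
ways to finish when only these pieces remain (= sum over removing one remaining piece with nothing left below it):
  1 left: {3}→1  {4}→1
  2 left: {2,3}→1  {3,4}→2
  3 left: {2,3,4}→3
  placing 0:b first → 3 extensions

3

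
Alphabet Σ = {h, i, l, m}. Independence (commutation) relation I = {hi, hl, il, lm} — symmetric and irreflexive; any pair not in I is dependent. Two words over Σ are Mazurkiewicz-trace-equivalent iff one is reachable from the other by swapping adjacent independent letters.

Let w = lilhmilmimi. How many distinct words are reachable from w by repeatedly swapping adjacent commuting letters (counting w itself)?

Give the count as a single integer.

330

0(l) covers ∅
1(i) covers ∅
2(l) covers 0:l
3(h) covers ∅
4(m) covers 1:i, 3:h
5(i) covers 4:m
6(l) covers 2:l
7(m) covers 5:i
8(i) covers 7:m
9(m) covers 8:i
10(i) covers 9:m
floor of heap: 0:l, 1:i, 3:h
completions by unplaced set U, small U first (add the entries for U minus each lowest piece of U):
  |U|=1: {6}:1  {10}:1
  |U|=2: {2,6}:1  {6,10}:2  {9,10}:1
  |U|=3: {0,2,6}:1  {2,6,10}:3  {6,9,10}:3  {8,9,10}:1
  |U|=4: {0,2,6,10}:4  {2,6,9,10}:6  {6,8,9,10}:4  {7,8,9,10}:1
  |U|=5: {0,2,6,9,10}:10  {2,6,8,9,10}:10  {5,7,8,9,10}:1  {6,7,8,9,10}:5
  |U|=6: {0,2,6,8,9,10}:20  {2,6,7,8,9,10}:15  {4,5,7,8,9,10}:1  {5,6,7,8,9,10}:6
  |U|=7: {0,2,6,7,8,9,10}:35  {1,4,5,7,8,9,10}:1  {2,5,6,7,8,9,10}:21  {3,4,5,7,8,9,10}:1  {4,5,6,7,8,9,10}:7
  |U|=8: {0,2,5,6,7,8,9,10}:56  {1,3,4,5,7,8,9,10}:2  {1,4,5,6,7,8,9,10}:8  {2,4,5,6,7,8,9,10}:28  {3,4,5,6,7,8,9,10}:8
  |U|=9: {0,2,4,5,6,7,8,9,10}:84  {1,2,4,5,6,7,8,9,10}:36  {1,3,4,5,6,7,8,9,10}:18  {2,3,4,5,6,7,8,9,10}:36
  start at 0(l): 90
  start at 1(i): 120
  start at 3(h): 120
sum over floor = 330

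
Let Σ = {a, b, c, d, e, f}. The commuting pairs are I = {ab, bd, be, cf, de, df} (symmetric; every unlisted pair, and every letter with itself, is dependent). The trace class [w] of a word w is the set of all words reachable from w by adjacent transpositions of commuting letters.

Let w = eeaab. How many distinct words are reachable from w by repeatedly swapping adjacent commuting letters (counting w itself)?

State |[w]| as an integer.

5

0(e) covers ∅
1(e) covers 0:e
2(a) covers 1:e
3(a) covers 2:a
4(b) covers ∅
floor of heap: 0:e, 4:b
completions by unplaced set U, small U first (add the entries for U minus each lowest piece of U):
  |U|=1: {3}:1  {4}:1
  |U|=2: {2,3}:1  {3,4}:2
  |U|=3: {1,2,3}:1  {2,3,4}:3
  start at 0(e): 4
  start at 4(b): 1
sum over floor = 5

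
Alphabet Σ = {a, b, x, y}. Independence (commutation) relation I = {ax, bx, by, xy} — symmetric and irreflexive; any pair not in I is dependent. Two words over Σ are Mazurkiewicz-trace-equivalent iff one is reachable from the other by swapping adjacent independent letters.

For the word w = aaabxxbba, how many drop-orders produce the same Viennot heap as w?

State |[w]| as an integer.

36

drop 0:a onto floor
drop 1:a onto {0:a}
drop 2:a onto {1:a}
drop 3:b onto {2:a}
drop 4:x onto floor
drop 5:x onto {4:x}
drop 6:b onto {3:b}
drop 7:b onto {6:b}
drop 8:a onto {7:b}
ground layer = {0:a, 4:x}
drop-orders for the pieces not yet dropped (sum over which currently-grounded one goes next):
  1 to go: {5} 1  {8} 1
  2 to go: {4,5} 1  {5,8} 2  {7,8} 1
  3 to go: {4,5,8} 3  {5,7,8} 3  {6,7,8} 1
  4 to go: {3,6,7,8} 1  {4,5,7,8} 6  {5,6,7,8} 4
  5 to go: {2,3,6,7,8} 1  {3,5,6,7,8} 5  {4,5,6,7,8} 10
  6 to go: {1,2,3,6,7,8} 1  {2,3,5,6,7,8} 6  {3,4,5,6,7,8} 15
  7 to go: {0,1,2,3,6,7,8} 1  {1,2,3,5,6,7,8} 7  {2,3,4,5,6,7,8} 21
  if 0:a drops first: 28 orders
  if 4:x drops first: 8 orders
heap linearizations: 36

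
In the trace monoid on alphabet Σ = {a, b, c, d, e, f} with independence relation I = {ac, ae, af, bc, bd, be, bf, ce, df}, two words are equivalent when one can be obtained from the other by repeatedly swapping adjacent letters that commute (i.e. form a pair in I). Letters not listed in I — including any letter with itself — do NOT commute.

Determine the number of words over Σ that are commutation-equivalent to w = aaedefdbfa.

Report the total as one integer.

102

piece 0:a — minimal
piece 1:a rests on {0:a}
piece 2:e — minimal
piece 3:d rests on {1:a, 2:e}
piece 4:e rests on {3:d}
piece 5:f rests on {4:e}
piece 6:d rests on {4:e}
piece 7:b rests on {1:a}
piece 8:f rests on {5:f}
piece 9:a rests on {6:d, 7:b}
minimal pieces: {0:a, 2:e}
ways to finish when only these pieces remain (= sum over removing one remaining piece with nothing left below it):
  1 left: {8}→1  {9}→1
  2 left: {5,8}→1  {6,9}→1  {7,9}→1  {8,9}→2
  3 left: {5,8,9}→3  {6,7,9}→2  {6,8,9}→3  {7,8,9}→3
  4 left: {5,6,8,9}→6  {5,7,8,9}→6  {6,7,8,9}→8
  5 left: {4,5,6,8,9}→6  {5,6,7,8,9}→20
  6 left: {3,4,5,6,8,9}→6  {4,5,6,7,8,9}→26
  7 left: {2,3,4,5,6,8,9}→6  {3,4,5,6,7,8,9}→32
  8 left: {1,3,4,5,6,7,8,9}→32  {2,3,4,5,6,7,8,9}→38
  placing 0:a first → 70 extensions
  placing 2:e first → 32 extensions
total linear extensions = 102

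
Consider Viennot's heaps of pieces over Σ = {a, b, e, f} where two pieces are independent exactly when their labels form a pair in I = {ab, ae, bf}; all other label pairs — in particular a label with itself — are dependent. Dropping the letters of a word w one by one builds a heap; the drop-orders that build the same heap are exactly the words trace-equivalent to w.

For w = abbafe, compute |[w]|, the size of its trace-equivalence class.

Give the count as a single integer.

0(a) covers ∅
1(b) covers ∅
2(b) covers 1:b
3(a) covers 0:a
4(f) covers 3:a
5(e) covers 2:b, 4:f
floor of heap: 0:a, 1:b
completions by unplaced set U, small U first (add the entries for U minus each lowest piece of U):
  |U|=1: {5}:1
  |U|=2: {2,5}:1  {4,5}:1
  |U|=3: {1,2,5}:1  {2,4,5}:2  {3,4,5}:1
  |U|=4: {0,3,4,5}:1  {1,2,4,5}:3  {2,3,4,5}:3
  start at 0(a): 6
  start at 1(b): 4
sum over floor = 10

10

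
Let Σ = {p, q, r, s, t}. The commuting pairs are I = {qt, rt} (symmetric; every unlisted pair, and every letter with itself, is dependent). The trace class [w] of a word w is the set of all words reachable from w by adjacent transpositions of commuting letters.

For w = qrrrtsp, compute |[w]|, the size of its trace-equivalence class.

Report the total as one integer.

5

#0=q has no predecessor
#1=r depends on [0:q]
#2=r depends on [1:r]
#3=r depends on [2:r]
#4=t has no predecessor
#5=s depends on [3:r, 4:t]
#6=p depends on [5:s]
sources: [0:q, 4:t]
N(rest) = Σ N(rest − s) over sources s of rest; N(one piece) = 1:
  size 1 → [6]=1
  size 2 → [5,6]=1
  size 3 → [3,5,6]=1  [4,5,6]=1
  size 4 → [2,3,5,6]=1  [3,4,5,6]=2
  size 5 → [1,2,3,5,6]=1  [2,3,4,5,6]=3
  first=0(q) contributes 4
  first=4(t) contributes 1
|[w]| = 5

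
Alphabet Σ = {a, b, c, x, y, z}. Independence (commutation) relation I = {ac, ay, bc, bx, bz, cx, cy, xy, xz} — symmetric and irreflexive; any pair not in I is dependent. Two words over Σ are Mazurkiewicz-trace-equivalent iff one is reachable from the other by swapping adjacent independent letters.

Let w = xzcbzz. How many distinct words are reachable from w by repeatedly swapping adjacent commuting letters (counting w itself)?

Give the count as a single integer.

0(x) covers ∅
1(z) covers ∅
2(c) covers 1:z
3(b) covers ∅
4(z) covers 2:c
5(z) covers 4:z
floor of heap: 0:x, 1:z, 3:b
completions by unplaced set U, small U first (add the entries for U minus each lowest piece of U):
  |U|=1: {0}:1  {3}:1  {5}:1
  |U|=2: {0,3}:2  {0,5}:2  {3,5}:2  {4,5}:1
  |U|=3: {0,3,5}:6  {0,4,5}:3  {2,4,5}:1  {3,4,5}:3
  |U|=4: {0,2,4,5}:4  {0,3,4,5}:12  {1,2,4,5}:1  {2,3,4,5}:4
  start at 0(x): 5
  start at 1(z): 20
  start at 3(b): 5
sum over floor = 30

30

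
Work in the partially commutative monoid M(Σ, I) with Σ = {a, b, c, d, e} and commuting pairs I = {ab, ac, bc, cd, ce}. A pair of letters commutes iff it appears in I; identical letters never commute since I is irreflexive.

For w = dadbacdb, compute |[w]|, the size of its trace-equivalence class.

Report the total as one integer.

16

0(d) covers ∅
1(a) covers 0:d
2(d) covers 1:a
3(b) covers 2:d
4(a) covers 2:d
5(c) covers ∅
6(d) covers 3:b, 4:a
7(b) covers 6:d
floor of heap: 0:d, 5:c
completions by unplaced set U, small U first (add the entries for U minus each lowest piece of U):
  |U|=1: {5}:1  {7}:1
  |U|=2: {5,7}:2  {6,7}:1
  |U|=3: {3,6,7}:1  {4,6,7}:1  {5,6,7}:3
  |U|=4: {3,4,6,7}:2  {3,5,6,7}:4  {4,5,6,7}:4
  |U|=5: {2,3,4,6,7}:2  {3,4,5,6,7}:10
  |U|=6: {1,2,3,4,6,7}:2  {2,3,4,5,6,7}:12
  start at 0(d): 14
  start at 5(c): 2
sum over floor = 16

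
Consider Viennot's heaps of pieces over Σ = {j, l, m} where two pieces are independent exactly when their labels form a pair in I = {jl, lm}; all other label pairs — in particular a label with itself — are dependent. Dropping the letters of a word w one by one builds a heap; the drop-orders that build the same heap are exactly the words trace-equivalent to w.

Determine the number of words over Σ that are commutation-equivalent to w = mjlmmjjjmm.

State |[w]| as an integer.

drop 0:m onto floor
drop 1:j onto {0:m}
drop 2:l onto floor
drop 3:m onto {1:j}
drop 4:m onto {3:m}
drop 5:j onto {4:m}
drop 6:j onto {5:j}
drop 7:j onto {6:j}
drop 8:m onto {7:j}
drop 9:m onto {8:m}
ground layer = {0:m, 2:l}
drop-orders for the pieces not yet dropped (sum over which currently-grounded one goes next):
  1 to go: {2} 1  {9} 1
  2 to go: {2,9} 2  {8,9} 1
  3 to go: {2,8,9} 3  {7,8,9} 1
  4 to go: {2,7,8,9} 4  {6,7,8,9} 1
  5 to go: {2,6,7,8,9} 5  {5,6,7,8,9} 1
  6 to go: {2,5,6,7,8,9} 6  {4,5,6,7,8,9} 1
  7 to go: {2,4,5,6,7,8,9} 7  {3,4,5,6,7,8,9} 1
  8 to go: {1,3,4,5,6,7,8,9} 1  {2,3,4,5,6,7,8,9} 8
  if 0:m drops first: 9 orders
  if 2:l drops first: 1 orders
heap linearizations: 10

10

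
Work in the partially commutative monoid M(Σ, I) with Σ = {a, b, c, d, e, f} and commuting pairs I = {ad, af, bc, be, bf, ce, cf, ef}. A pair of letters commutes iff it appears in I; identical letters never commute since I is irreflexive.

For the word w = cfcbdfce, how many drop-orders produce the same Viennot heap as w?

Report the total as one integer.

72

drop 0:c onto floor
drop 1:f onto floor
drop 2:c onto {0:c}
drop 3:b onto floor
drop 4:d onto {1:f, 2:c, 3:b}
drop 5:f onto {4:d}
drop 6:c onto {4:d}
drop 7:e onto {4:d}
ground layer = {0:c, 1:f, 3:b}
drop-orders for the pieces not yet dropped (sum over which currently-grounded one goes next):
  1 to go: {5} 1  {6} 1  {7} 1
  2 to go: {5,6} 2  {5,7} 2  {6,7} 2
  3 to go: {5,6,7} 6
  4 to go: {4,5,6,7} 6
  5 to go: {1,4,5,6,7} 6  {2,4,5,6,7} 6  {3,4,5,6,7} 6
  6 to go: {0,2,4,5,6,7} 6  {1,2,4,5,6,7} 12  {1,3,4,5,6,7} 12  {2,3,4,5,6,7} 12
  if 0:c drops first: 36 orders
  if 1:f drops first: 18 orders
  if 3:b drops first: 18 orders
heap linearizations: 72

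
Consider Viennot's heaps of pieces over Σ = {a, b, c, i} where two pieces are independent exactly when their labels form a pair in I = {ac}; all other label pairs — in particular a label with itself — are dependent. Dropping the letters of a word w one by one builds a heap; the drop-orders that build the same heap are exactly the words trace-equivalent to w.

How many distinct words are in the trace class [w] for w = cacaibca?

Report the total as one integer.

12

#0=c has no predecessor
#1=a has no predecessor
#2=c depends on [0:c]
#3=a depends on [1:a]
#4=i depends on [2:c, 3:a]
#5=b depends on [4:i]
#6=c depends on [5:b]
#7=a depends on [5:b]
sources: [0:c, 1:a]
N(rest) = Σ N(rest − s) over sources s of rest; N(one piece) = 1:
  size 1 → [6]=1  [7]=1
  size 2 → [6,7]=2
  size 3 → [5,6,7]=2
  size 4 → [4,5,6,7]=2
  size 5 → [2,4,5,6,7]=2  [3,4,5,6,7]=2
  size 6 → [0,2,4,5,6,7]=2  [1,3,4,5,6,7]=2  [2,3,4,5,6,7]=4
  first=0(c) contributes 6
  first=1(a) contributes 6
|[w]| = 12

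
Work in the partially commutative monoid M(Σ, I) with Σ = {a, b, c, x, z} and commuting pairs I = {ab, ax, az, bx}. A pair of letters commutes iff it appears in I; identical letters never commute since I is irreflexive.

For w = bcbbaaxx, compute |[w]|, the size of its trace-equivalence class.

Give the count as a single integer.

#0=b has no predecessor
#1=c depends on [0:b]
#2=b depends on [1:c]
#3=b depends on [2:b]
#4=a depends on [1:c]
#5=a depends on [4:a]
#6=x depends on [1:c]
#7=x depends on [6:x]
sources: [0:b]
N(rest) = Σ N(rest − s) over sources s of rest; N(one piece) = 1:
  size 1 → [3]=1  [5]=1  [7]=1
  size 2 → [2,3]=1  [3,5]=2  [3,7]=2  [4,5]=1  [5,7]=2  [6,7]=1
  size 3 → [2,3,5]=3  [2,3,7]=3  [3,4,5]=3  [3,5,7]=6  [3,6,7]=3  [4,5,7]=3  [5,6,7]=3
  size 4 → [2,3,4,5]=6  [2,3,5,7]=12  [2,3,6,7]=6  [3,4,5,7]=12  [3,5,6,7]=12  [4,5,6,7]=6
  size 5 → [2,3,4,5,7]=30  [2,3,5,6,7]=30  [3,4,5,6,7]=30
  size 6 → [2,3,4,5,6,7]=90
  first=0(b) contributes 90

90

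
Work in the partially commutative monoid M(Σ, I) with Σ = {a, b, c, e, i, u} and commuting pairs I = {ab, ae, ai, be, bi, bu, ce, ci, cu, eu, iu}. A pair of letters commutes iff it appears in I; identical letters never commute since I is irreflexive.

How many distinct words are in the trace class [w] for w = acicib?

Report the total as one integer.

15

drop 0:a onto floor
drop 1:c onto {0:a}
drop 2:i onto floor
drop 3:c onto {1:c}
drop 4:i onto {2:i}
drop 5:b onto {3:c}
ground layer = {0:a, 2:i}
drop-orders for the pieces not yet dropped (sum over which currently-grounded one goes next):
  1 to go: {4} 1  {5} 1
  2 to go: {2,4} 1  {3,5} 1  {4,5} 2
  3 to go: {1,3,5} 1  {2,4,5} 3  {3,4,5} 3
  4 to go: {0,1,3,5} 1  {1,3,4,5} 4  {2,3,4,5} 6
  if 0:a drops first: 10 orders
  if 2:i drops first: 5 orders
heap linearizations: 15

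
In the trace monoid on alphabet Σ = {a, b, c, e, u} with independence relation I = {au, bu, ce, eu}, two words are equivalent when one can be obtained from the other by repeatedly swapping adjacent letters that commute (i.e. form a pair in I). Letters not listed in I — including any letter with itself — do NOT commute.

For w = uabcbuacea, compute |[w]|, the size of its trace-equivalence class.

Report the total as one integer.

21

drop 0:u onto floor
drop 1:a onto floor
drop 2:b onto {1:a}
drop 3:c onto {0:u, 2:b}
drop 4:b onto {3:c}
drop 5:u onto {3:c}
drop 6:a onto {4:b}
drop 7:c onto {5:u, 6:a}
drop 8:e onto {6:a}
drop 9:a onto {7:c, 8:e}
ground layer = {0:u, 1:a}
drop-orders for the pieces not yet dropped (sum over which currently-grounded one goes next):
  1 to go: {9} 1
  2 to go: {7,9} 1  {8,9} 1
  3 to go: {5,7,9} 1  {7,8,9} 2
  4 to go: {5,7,8,9} 3  {6,7,8,9} 2
  5 to go: {4,6,7,8,9} 2  {5,6,7,8,9} 5
  6 to go: {4,5,6,7,8,9} 7
  7 to go: {3,4,5,6,7,8,9} 7
  8 to go: {0,3,4,5,6,7,8,9} 7  {2,3,4,5,6,7,8,9} 7
  if 0:u drops first: 7 orders
  if 1:a drops first: 14 orders
heap linearizations: 21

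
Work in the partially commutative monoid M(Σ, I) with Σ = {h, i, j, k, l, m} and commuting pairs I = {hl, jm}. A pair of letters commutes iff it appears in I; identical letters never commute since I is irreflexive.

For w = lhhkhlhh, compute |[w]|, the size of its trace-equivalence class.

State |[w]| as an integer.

12

0(l) covers ∅
1(h) covers ∅
2(h) covers 1:h
3(k) covers 0:l, 2:h
4(h) covers 3:k
5(l) covers 3:k
6(h) covers 4:h
7(h) covers 6:h
floor of heap: 0:l, 1:h
completions by unplaced set U, small U first (add the entries for U minus each lowest piece of U):
  |U|=1: {5}:1  {7}:1
  |U|=2: {5,7}:2  {6,7}:1
  |U|=3: {4,6,7}:1  {5,6,7}:3
  |U|=4: {4,5,6,7}:4
  |U|=5: {3,4,5,6,7}:4
  |U|=6: {0,3,4,5,6,7}:4  {2,3,4,5,6,7}:4
  start at 0(l): 4
  start at 1(h): 8
sum over floor = 12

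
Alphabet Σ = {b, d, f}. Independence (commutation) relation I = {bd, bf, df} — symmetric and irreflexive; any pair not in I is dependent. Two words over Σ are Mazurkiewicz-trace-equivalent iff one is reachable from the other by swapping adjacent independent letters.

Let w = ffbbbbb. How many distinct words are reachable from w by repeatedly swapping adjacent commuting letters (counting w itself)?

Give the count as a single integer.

21

drop 0:f onto floor
drop 1:f onto {0:f}
drop 2:b onto floor
drop 3:b onto {2:b}
drop 4:b onto {3:b}
drop 5:b onto {4:b}
drop 6:b onto {5:b}
ground layer = {0:f, 2:b}
drop-orders for the pieces not yet dropped (sum over which currently-grounded one goes next):
  1 to go: {1} 1  {6} 1
  2 to go: {0,1} 1  {1,6} 2  {5,6} 1
  3 to go: {0,1,6} 3  {1,5,6} 3  {4,5,6} 1
  4 to go: {0,1,5,6} 6  {1,4,5,6} 4  {3,4,5,6} 1
  5 to go: {0,1,4,5,6} 10  {1,3,4,5,6} 5  {2,3,4,5,6} 1
  if 0:f drops first: 6 orders
  if 2:b drops first: 15 orders
heap linearizations: 21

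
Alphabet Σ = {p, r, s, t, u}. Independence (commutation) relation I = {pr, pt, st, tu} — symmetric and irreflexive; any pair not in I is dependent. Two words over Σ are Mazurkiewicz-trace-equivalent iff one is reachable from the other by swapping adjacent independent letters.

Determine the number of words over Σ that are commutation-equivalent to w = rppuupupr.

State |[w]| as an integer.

piece 0:r — minimal
piece 1:p — minimal
piece 2:p rests on {1:p}
piece 3:u rests on {0:r, 2:p}
piece 4:u rests on {3:u}
piece 5:p rests on {4:u}
piece 6:u rests on {5:p}
piece 7:p rests on {6:u}
piece 8:r rests on {6:u}
minimal pieces: {0:r, 1:p}
ways to finish when only these pieces remain (= sum over removing one remaining piece with nothing left below it):
  1 left: {7}→1  {8}→1
  2 left: {7,8}→2
  3 left: {6,7,8}→2
  4 left: {5,6,7,8}→2
  5 left: {4,5,6,7,8}→2
  6 left: {3,4,5,6,7,8}→2
  7 left: {0,3,4,5,6,7,8}→2  {2,3,4,5,6,7,8}→2
  placing 0:r first → 2 extensions
  placing 1:p first → 4 extensions
total linear extensions = 6

6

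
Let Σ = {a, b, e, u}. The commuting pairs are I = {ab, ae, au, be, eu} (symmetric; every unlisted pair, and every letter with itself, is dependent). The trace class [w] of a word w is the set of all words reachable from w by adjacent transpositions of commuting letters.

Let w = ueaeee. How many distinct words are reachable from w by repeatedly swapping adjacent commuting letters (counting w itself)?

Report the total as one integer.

30

#0=u has no predecessor
#1=e has no predecessor
#2=a has no predecessor
#3=e depends on [1:e]
#4=e depends on [3:e]
#5=e depends on [4:e]
sources: [0:u, 1:e, 2:a]
N(rest) = Σ N(rest − s) over sources s of rest; N(one piece) = 1:
  size 1 → [0]=1  [2]=1  [5]=1
  size 2 → [0,2]=2  [0,5]=2  [2,5]=2  [4,5]=1
  size 3 → [0,2,5]=6  [0,4,5]=3  [2,4,5]=3  [3,4,5]=1
  size 4 → [0,2,4,5]=12  [0,3,4,5]=4  [1,3,4,5]=1  [2,3,4,5]=4
  first=0(u) contributes 5
  first=1(e) contributes 20
  first=2(a) contributes 5
|[w]| = 30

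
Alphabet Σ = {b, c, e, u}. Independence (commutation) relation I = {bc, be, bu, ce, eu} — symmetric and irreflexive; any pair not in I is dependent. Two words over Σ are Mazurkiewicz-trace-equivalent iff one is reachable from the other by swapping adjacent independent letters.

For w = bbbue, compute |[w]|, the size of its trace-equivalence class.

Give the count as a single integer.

0(b) covers ∅
1(b) covers 0:b
2(b) covers 1:b
3(u) covers ∅
4(e) covers ∅
floor of heap: 0:b, 3:u, 4:e
completions by unplaced set U, small U first (add the entries for U minus each lowest piece of U):
  |U|=1: {2}:1  {3}:1  {4}:1
  |U|=2: {1,2}:1  {2,3}:2  {2,4}:2  {3,4}:2
  |U|=3: {0,1,2}:1  {1,2,3}:3  {1,2,4}:3  {2,3,4}:6
  start at 0(b): 12
  start at 3(u): 4
  start at 4(e): 4
sum over floor = 20

20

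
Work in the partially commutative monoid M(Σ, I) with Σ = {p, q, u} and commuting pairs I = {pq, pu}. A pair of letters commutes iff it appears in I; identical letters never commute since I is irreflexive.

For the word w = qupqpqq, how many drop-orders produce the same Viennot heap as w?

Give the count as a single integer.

#0=q has no predecessor
#1=u depends on [0:q]
#2=p has no predecessor
#3=q depends on [1:u]
#4=p depends on [2:p]
#5=q depends on [3:q]
#6=q depends on [5:q]
sources: [0:q, 2:p]
N(rest) = Σ N(rest − s) over sources s of rest; N(one piece) = 1:
  size 1 → [4]=1  [6]=1
  size 2 → [2,4]=1  [4,6]=2  [5,6]=1
  size 3 → [2,4,6]=3  [3,5,6]=1  [4,5,6]=3
  size 4 → [1,3,5,6]=1  [2,4,5,6]=6  [3,4,5,6]=4
  size 5 → [0,1,3,5,6]=1  [1,3,4,5,6]=5  [2,3,4,5,6]=10
  first=0(q) contributes 15
  first=2(p) contributes 6
|[w]| = 21

21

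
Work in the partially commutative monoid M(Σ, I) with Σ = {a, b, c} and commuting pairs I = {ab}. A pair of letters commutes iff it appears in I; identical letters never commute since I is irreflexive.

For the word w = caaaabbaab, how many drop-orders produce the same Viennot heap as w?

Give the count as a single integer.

84

0(c) covers ∅
1(a) covers 0:c
2(a) covers 1:a
3(a) covers 2:a
4(a) covers 3:a
5(b) covers 0:c
6(b) covers 5:b
7(a) covers 4:a
8(a) covers 7:a
9(b) covers 6:b
floor of heap: 0:c
completions by unplaced set U, small U first (add the entries for U minus each lowest piece of U):
  |U|=1: {8}:1  {9}:1
  |U|=2: {6,9}:1  {7,8}:1  {8,9}:2
  |U|=3: {4,7,8}:1  {5,6,9}:1  {6,8,9}:3  {7,8,9}:3
  |U|=4: {3,4,7,8}:1  {4,7,8,9}:4  {5,6,8,9}:4  {6,7,8,9}:6
  |U|=5: {2,3,4,7,8}:1  {3,4,7,8,9}:5  {4,6,7,8,9}:10  {5,6,7,8,9}:10
  |U|=6: {1,2,3,4,7,8}:1  {2,3,4,7,8,9}:6  {3,4,6,7,8,9}:15  {4,5,6,7,8,9}:20
  |U|=7: {1,2,3,4,7,8,9}:7  {2,3,4,6,7,8,9}:21  {3,4,5,6,7,8,9}:35
  |U|=8: {1,2,3,4,6,7,8,9}:28  {2,3,4,5,6,7,8,9}:56
  start at 0(c): 84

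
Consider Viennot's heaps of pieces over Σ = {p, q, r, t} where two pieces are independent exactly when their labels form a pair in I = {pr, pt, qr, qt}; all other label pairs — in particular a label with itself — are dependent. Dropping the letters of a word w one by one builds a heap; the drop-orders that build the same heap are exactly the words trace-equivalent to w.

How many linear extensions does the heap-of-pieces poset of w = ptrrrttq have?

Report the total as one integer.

piece 0:p — minimal
piece 1:t — minimal
piece 2:r rests on {1:t}
piece 3:r rests on {2:r}
piece 4:r rests on {3:r}
piece 5:t rests on {4:r}
piece 6:t rests on {5:t}
piece 7:q rests on {0:p}
minimal pieces: {0:p, 1:t}
ways to finish when only these pieces remain (= sum over removing one remaining piece with nothing left below it):
  1 left: {6}→1  {7}→1
  2 left: {0,7}→1  {5,6}→1  {6,7}→2
  3 left: {0,6,7}→3  {4,5,6}→1  {5,6,7}→3
  4 left: {0,5,6,7}→6  {3,4,5,6}→1  {4,5,6,7}→4
  5 left: {0,4,5,6,7}→10  {2,3,4,5,6}→1  {3,4,5,6,7}→5
  6 left: {0,3,4,5,6,7}→15  {1,2,3,4,5,6}→1  {2,3,4,5,6,7}→6
  placing 0:p first → 7 extensions
  placing 1:t first → 21 extensions
total linear extensions = 28

28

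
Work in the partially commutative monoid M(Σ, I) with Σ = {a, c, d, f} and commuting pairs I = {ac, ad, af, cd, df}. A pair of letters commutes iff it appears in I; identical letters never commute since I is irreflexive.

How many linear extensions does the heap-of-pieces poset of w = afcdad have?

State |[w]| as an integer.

piece 0:a — minimal
piece 1:f — minimal
piece 2:c rests on {1:f}
piece 3:d — minimal
piece 4:a rests on {0:a}
piece 5:d rests on {3:d}
minimal pieces: {0:a, 1:f, 3:d}
ways to finish when only these pieces remain (= sum over removing one remaining piece with nothing left below it):
  1 left: {2}→1  {4}→1  {5}→1
  2 left: {0,4}→1  {1,2}→1  {2,4}→2  {2,5}→2  {3,5}→1  {4,5}→2
  3 left: {0,2,4}→3  {0,4,5}→3  {1,2,4}→3  {1,2,5}→3  {2,3,5}→3  {2,4,5}→6  {3,4,5}→3
  4 left: {0,1,2,4}→6  {0,2,4,5}→12  {0,3,4,5}→6  {1,2,3,5}→6  {1,2,4,5}→12  {2,3,4,5}→12
  placing 0:a first → 30 extensions
  placing 1:f first → 30 extensions
  placing 3:d first → 30 extensions
total linear extensions = 90

90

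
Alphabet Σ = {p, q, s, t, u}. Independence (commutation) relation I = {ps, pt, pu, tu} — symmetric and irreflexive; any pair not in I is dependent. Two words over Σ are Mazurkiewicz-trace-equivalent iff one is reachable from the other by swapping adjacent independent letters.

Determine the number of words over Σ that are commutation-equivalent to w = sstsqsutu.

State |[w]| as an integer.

#0=s has no predecessor
#1=s depends on [0:s]
#2=t depends on [1:s]
#3=s depends on [2:t]
#4=q depends on [3:s]
#5=s depends on [4:q]
#6=u depends on [5:s]
#7=t depends on [5:s]
#8=u depends on [6:u]
sources: [0:s]
N(rest) = Σ N(rest − s) over sources s of rest; N(one piece) = 1:
  size 1 → [7]=1  [8]=1
  size 2 → [6,8]=1  [7,8]=2
  size 3 → [6,7,8]=3
  size 4 → [5,6,7,8]=3
  size 5 → [4,5,6,7,8]=3
  size 6 → [3,4,5,6,7,8]=3
  size 7 → [2,3,4,5,6,7,8]=3
  first=0(s) contributes 3

3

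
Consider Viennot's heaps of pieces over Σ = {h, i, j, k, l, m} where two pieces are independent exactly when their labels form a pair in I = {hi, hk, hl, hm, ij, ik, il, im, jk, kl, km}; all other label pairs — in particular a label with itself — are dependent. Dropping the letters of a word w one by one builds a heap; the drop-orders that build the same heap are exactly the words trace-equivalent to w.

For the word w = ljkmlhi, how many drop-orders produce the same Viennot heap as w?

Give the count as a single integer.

126

drop 0:l onto floor
drop 1:j onto {0:l}
drop 2:k onto floor
drop 3:m onto {1:j}
drop 4:l onto {3:m}
drop 5:h onto {1:j}
drop 6:i onto floor
ground layer = {0:l, 2:k, 6:i}
drop-orders for the pieces not yet dropped (sum over which currently-grounded one goes next):
  1 to go: {2} 1  {4} 1  {5} 1  {6} 1
  2 to go: {2,4} 2  {2,5} 2  {2,6} 2  {3,4} 1  {4,5} 2  {4,6} 2  {5,6} 2
  3 to go: {2,3,4} 3  {2,4,5} 6  {2,4,6} 6  {2,5,6} 6  {3,4,5} 3  {3,4,6} 3  {4,5,6} 6
  4 to go: {1,3,4,5} 3  {2,3,4,5} 12  {2,3,4,6} 12  {2,4,5,6} 24  {3,4,5,6} 12
  5 to go: {0,1,3,4,5} 3  {1,2,3,4,5} 15  {1,3,4,5,6} 15  {2,3,4,5,6} 60
  if 0:l drops first: 90 orders
  if 2:k drops first: 18 orders
  if 6:i drops first: 18 orders
heap linearizations: 126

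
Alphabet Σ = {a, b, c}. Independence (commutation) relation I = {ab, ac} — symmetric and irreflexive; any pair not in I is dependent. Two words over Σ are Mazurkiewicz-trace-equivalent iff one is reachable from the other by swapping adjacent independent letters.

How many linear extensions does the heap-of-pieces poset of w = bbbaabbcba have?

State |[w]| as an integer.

120

0(b) covers ∅
1(b) covers 0:b
2(b) covers 1:b
3(a) covers ∅
4(a) covers 3:a
5(b) covers 2:b
6(b) covers 5:b
7(c) covers 6:b
8(b) covers 7:c
9(a) covers 4:a
floor of heap: 0:b, 3:a
completions by unplaced set U, small U first (add the entries for U minus each lowest piece of U):
  |U|=1: {8}:1  {9}:1
  |U|=2: {4,9}:1  {7,8}:1  {8,9}:2
  |U|=3: {3,4,9}:1  {4,8,9}:3  {6,7,8}:1  {7,8,9}:3
  |U|=4: {3,4,8,9}:4  {4,7,8,9}:6  {5,6,7,8}:1  {6,7,8,9}:4
  |U|=5: {2,5,6,7,8}:1  {3,4,7,8,9}:10  {4,6,7,8,9}:10  {5,6,7,8,9}:5
  |U|=6: {1,2,5,6,7,8}:1  {2,5,6,7,8,9}:6  {3,4,6,7,8,9}:20  {4,5,6,7,8,9}:15
  |U|=7: {0,1,2,5,6,7,8}:1  {1,2,5,6,7,8,9}:7  {2,4,5,6,7,8,9}:21  {3,4,5,6,7,8,9}:35
  |U|=8: {0,1,2,5,6,7,8,9}:8  {1,2,4,5,6,7,8,9}:28  {2,3,4,5,6,7,8,9}:56
  start at 0(b): 84
  start at 3(a): 36
sum over floor = 120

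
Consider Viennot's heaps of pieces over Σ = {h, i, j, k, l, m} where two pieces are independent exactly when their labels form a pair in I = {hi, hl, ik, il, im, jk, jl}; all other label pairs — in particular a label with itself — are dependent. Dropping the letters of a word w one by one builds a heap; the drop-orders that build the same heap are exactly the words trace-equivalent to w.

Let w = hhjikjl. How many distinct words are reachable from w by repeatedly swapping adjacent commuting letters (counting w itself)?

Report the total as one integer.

0(h) covers ∅
1(h) covers 0:h
2(j) covers 1:h
3(i) covers 2:j
4(k) covers 1:h
5(j) covers 3:i
6(l) covers 4:k
floor of heap: 0:h
completions by unplaced set U, small U first (add the entries for U minus each lowest piece of U):
  |U|=1: {5}:1  {6}:1
  |U|=2: {3,5}:1  {4,6}:1  {5,6}:2
  |U|=3: {2,3,5}:1  {3,5,6}:3  {4,5,6}:3
  |U|=4: {2,3,5,6}:4  {3,4,5,6}:6
  |U|=5: {2,3,4,5,6}:10
  start at 0(h): 10

10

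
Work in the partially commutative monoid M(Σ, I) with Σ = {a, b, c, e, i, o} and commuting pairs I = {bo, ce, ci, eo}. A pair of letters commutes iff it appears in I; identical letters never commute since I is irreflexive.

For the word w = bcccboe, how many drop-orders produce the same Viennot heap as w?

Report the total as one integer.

drop 0:b onto floor
drop 1:c onto {0:b}
drop 2:c onto {1:c}
drop 3:c onto {2:c}
drop 4:b onto {3:c}
drop 5:o onto {3:c}
drop 6:e onto {4:b}
ground layer = {0:b}
drop-orders for the pieces not yet dropped (sum over which currently-grounded one goes next):
  1 to go: {5} 1  {6} 1
  2 to go: {4,6} 1  {5,6} 2
  3 to go: {4,5,6} 3
  4 to go: {3,4,5,6} 3
  5 to go: {2,3,4,5,6} 3
  if 0:b drops first: 3 orders

3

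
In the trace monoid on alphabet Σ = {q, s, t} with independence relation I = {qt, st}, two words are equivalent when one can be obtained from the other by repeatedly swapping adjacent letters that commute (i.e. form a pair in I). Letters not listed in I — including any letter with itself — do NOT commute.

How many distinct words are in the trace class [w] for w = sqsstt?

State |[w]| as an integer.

15

0(s) covers ∅
1(q) covers 0:s
2(s) covers 1:q
3(s) covers 2:s
4(t) covers ∅
5(t) covers 4:t
floor of heap: 0:s, 4:t
completions by unplaced set U, small U first (add the entries for U minus each lowest piece of U):
  |U|=1: {3}:1  {5}:1
  |U|=2: {2,3}:1  {3,5}:2  {4,5}:1
  |U|=3: {1,2,3}:1  {2,3,5}:3  {3,4,5}:3
  |U|=4: {0,1,2,3}:1  {1,2,3,5}:4  {2,3,4,5}:6
  start at 0(s): 10
  start at 4(t): 5
sum over floor = 15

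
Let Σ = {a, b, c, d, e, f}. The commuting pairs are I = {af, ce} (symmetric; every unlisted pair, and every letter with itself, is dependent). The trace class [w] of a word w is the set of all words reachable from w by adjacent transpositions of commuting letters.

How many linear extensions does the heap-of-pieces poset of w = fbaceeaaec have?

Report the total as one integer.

6

piece 0:f — minimal
piece 1:b rests on {0:f}
piece 2:a rests on {1:b}
piece 3:c rests on {2:a}
piece 4:e rests on {2:a}
piece 5:e rests on {4:e}
piece 6:a rests on {3:c, 5:e}
piece 7:a rests on {6:a}
piece 8:e rests on {7:a}
piece 9:c rests on {7:a}
minimal pieces: {0:f}
ways to finish when only these pieces remain (= sum over removing one remaining piece with nothing left below it):
  1 left: {8}→1  {9}→1
  2 left: {8,9}→2
  3 left: {7,8,9}→2
  4 left: {6,7,8,9}→2
  5 left: {3,6,7,8,9}→2  {5,6,7,8,9}→2
  6 left: {3,5,6,7,8,9}→4  {4,5,6,7,8,9}→2
  7 left: {3,4,5,6,7,8,9}→6
  8 left: {2,3,4,5,6,7,8,9}→6
  placing 0:f first → 6 extensions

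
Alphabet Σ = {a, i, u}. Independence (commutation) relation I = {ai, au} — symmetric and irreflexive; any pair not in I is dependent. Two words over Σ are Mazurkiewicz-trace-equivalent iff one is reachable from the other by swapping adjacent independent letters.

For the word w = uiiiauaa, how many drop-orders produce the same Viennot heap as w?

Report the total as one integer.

#0=u has no predecessor
#1=i depends on [0:u]
#2=i depends on [1:i]
#3=i depends on [2:i]
#4=a has no predecessor
#5=u depends on [3:i]
#6=a depends on [4:a]
#7=a depends on [6:a]
sources: [0:u, 4:a]
N(rest) = Σ N(rest − s) over sources s of rest; N(one piece) = 1:
  size 1 → [5]=1  [7]=1
  size 2 → [3,5]=1  [5,7]=2  [6,7]=1
  size 3 → [2,3,5]=1  [3,5,7]=3  [4,6,7]=1  [5,6,7]=3
  size 4 → [1,2,3,5]=1  [2,3,5,7]=4  [3,5,6,7]=6  [4,5,6,7]=4
  size 5 → [0,1,2,3,5]=1  [1,2,3,5,7]=5  [2,3,5,6,7]=10  [3,4,5,6,7]=10
  size 6 → [0,1,2,3,5,7]=6  [1,2,3,5,6,7]=15  [2,3,4,5,6,7]=20
  first=0(u) contributes 35
  first=4(a) contributes 21
|[w]| = 56

56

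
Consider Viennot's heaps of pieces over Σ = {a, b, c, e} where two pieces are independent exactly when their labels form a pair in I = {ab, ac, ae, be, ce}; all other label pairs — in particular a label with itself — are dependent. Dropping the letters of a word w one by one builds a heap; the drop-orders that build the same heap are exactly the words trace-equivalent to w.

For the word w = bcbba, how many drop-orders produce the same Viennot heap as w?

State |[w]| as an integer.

#0=b has no predecessor
#1=c depends on [0:b]
#2=b depends on [1:c]
#3=b depends on [2:b]
#4=a has no predecessor
sources: [0:b, 4:a]
N(rest) = Σ N(rest − s) over sources s of rest; N(one piece) = 1:
  size 1 → [3]=1  [4]=1
  size 2 → [2,3]=1  [3,4]=2
  size 3 → [1,2,3]=1  [2,3,4]=3
  first=0(b) contributes 4
  first=4(a) contributes 1
|[w]| = 5

5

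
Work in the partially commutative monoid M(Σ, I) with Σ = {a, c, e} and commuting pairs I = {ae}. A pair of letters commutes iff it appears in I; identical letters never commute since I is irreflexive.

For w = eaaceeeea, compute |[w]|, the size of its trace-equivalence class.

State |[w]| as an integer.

piece 0:e — minimal
piece 1:a — minimal
piece 2:a rests on {1:a}
piece 3:c rests on {0:e, 2:a}
piece 4:e rests on {3:c}
piece 5:e rests on {4:e}
piece 6:e rests on {5:e}
piece 7:e rests on {6:e}
piece 8:a rests on {3:c}
minimal pieces: {0:e, 1:a}
ways to finish when only these pieces remain (= sum over removing one remaining piece with nothing left below it):
  1 left: {7}→1  {8}→1
  2 left: {6,7}→1  {7,8}→2
  3 left: {5,6,7}→1  {6,7,8}→3
  4 left: {4,5,6,7}→1  {5,6,7,8}→4
  5 left: {4,5,6,7,8}→5
  6 left: {3,4,5,6,7,8}→5
  7 left: {0,3,4,5,6,7,8}→5  {2,3,4,5,6,7,8}→5
  placing 0:e first → 5 extensions
  placing 1:a first → 10 extensions
total linear extensions = 15

15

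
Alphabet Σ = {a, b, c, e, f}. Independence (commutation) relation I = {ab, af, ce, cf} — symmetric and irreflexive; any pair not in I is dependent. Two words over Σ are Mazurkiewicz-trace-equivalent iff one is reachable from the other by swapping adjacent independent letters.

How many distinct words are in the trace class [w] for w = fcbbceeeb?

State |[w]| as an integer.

8

0(f) covers ∅
1(c) covers ∅
2(b) covers 0:f, 1:c
3(b) covers 2:b
4(c) covers 3:b
5(e) covers 3:b
6(e) covers 5:e
7(e) covers 6:e
8(b) covers 4:c, 7:e
floor of heap: 0:f, 1:c
completions by unplaced set U, small U first (add the entries for U minus each lowest piece of U):
  |U|=1: {8}:1
  |U|=2: {4,8}:1  {7,8}:1
  |U|=3: {4,7,8}:2  {6,7,8}:1
  |U|=4: {4,6,7,8}:3  {5,6,7,8}:1
  |U|=5: {4,5,6,7,8}:4
  |U|=6: {3,4,5,6,7,8}:4
  |U|=7: {2,3,4,5,6,7,8}:4
  start at 0(f): 4
  start at 1(c): 4
sum over floor = 8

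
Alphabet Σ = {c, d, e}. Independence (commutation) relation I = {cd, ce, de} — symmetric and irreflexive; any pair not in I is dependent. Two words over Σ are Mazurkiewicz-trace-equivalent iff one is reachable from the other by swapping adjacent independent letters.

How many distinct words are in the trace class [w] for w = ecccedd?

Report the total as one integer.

210

#0=e has no predecessor
#1=c has no predecessor
#2=c depends on [1:c]
#3=c depends on [2:c]
#4=e depends on [0:e]
#5=d has no predecessor
#6=d depends on [5:d]
sources: [0:e, 1:c, 5:d]
N(rest) = Σ N(rest − s) over sources s of rest; N(one piece) = 1:
  size 1 → [3]=1  [4]=1  [6]=1
  size 2 → [0,4]=1  [2,3]=1  [3,4]=2  [3,6]=2  [4,6]=2  [5,6]=1
  size 3 → [0,3,4]=3  [0,4,6]=3  [1,2,3]=1  [2,3,4]=3  [2,3,6]=3  [3,4,6]=6  [3,5,6]=3  [4,5,6]=3
  size 4 → [0,2,3,4]=6  [0,3,4,6]=12  [0,4,5,6]=6  [1,2,3,4]=4  [1,2,3,6]=4  [2,3,4,6]=12  [2,3,5,6]=6  [3,4,5,6]=12
  size 5 → [0,1,2,3,4]=10  [0,2,3,4,6]=30  [0,3,4,5,6]=30  [1,2,3,4,6]=20  [1,2,3,5,6]=10  [2,3,4,5,6]=30
  first=0(e) contributes 60
  first=1(c) contributes 90
  first=5(d) contributes 60
|[w]| = 210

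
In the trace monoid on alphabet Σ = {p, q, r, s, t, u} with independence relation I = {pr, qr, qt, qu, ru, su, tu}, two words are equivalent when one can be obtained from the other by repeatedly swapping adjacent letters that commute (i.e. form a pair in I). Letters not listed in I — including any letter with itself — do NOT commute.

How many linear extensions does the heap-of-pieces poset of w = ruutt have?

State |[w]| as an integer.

10

piece 0:r — minimal
piece 1:u — minimal
piece 2:u rests on {1:u}
piece 3:t rests on {0:r}
piece 4:t rests on {3:t}
minimal pieces: {0:r, 1:u}
ways to finish when only these pieces remain (= sum over removing one remaining piece with nothing left below it):
  1 left: {2}→1  {4}→1
  2 left: {1,2}→1  {2,4}→2  {3,4}→1
  3 left: {0,3,4}→1  {1,2,4}→3  {2,3,4}→3
  placing 0:r first → 6 extensions
  placing 1:u first → 4 extensions
total linear extensions = 10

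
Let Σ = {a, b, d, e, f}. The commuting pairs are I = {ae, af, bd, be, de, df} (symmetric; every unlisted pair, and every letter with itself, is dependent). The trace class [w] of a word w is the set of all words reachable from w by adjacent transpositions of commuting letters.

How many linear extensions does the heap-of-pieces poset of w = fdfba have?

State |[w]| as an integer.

4

drop 0:f onto floor
drop 1:d onto floor
drop 2:f onto {0:f}
drop 3:b onto {2:f}
drop 4:a onto {1:d, 3:b}
ground layer = {0:f, 1:d}
drop-orders for the pieces not yet dropped (sum over which currently-grounded one goes next):
  1 to go: {4} 1
  2 to go: {1,4} 1  {3,4} 1
  3 to go: {1,3,4} 2  {2,3,4} 1
  if 0:f drops first: 3 orders
  if 1:d drops first: 1 orders
heap linearizations: 4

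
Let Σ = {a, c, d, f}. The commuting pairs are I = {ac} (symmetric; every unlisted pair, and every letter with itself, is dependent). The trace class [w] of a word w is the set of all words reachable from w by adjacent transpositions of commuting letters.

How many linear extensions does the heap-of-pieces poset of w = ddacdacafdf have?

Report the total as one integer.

0(d) covers ∅
1(d) covers 0:d
2(a) covers 1:d
3(c) covers 1:d
4(d) covers 2:a, 3:c
5(a) covers 4:d
6(c) covers 4:d
7(a) covers 5:a
8(f) covers 6:c, 7:a
9(d) covers 8:f
10(f) covers 9:d
floor of heap: 0:d
completions by unplaced set U, small U first (add the entries for U minus each lowest piece of U):
  |U|=1: {10}:1
  |U|=2: {9,10}:1
  |U|=3: {8,9,10}:1
  |U|=4: {6,8,9,10}:1  {7,8,9,10}:1
  |U|=5: {5,7,8,9,10}:1  {6,7,8,9,10}:2
  |U|=6: {5,6,7,8,9,10}:3
  |U|=7: {4,5,6,7,8,9,10}:3
  |U|=8: {2,4,5,6,7,8,9,10}:3  {3,4,5,6,7,8,9,10}:3
  |U|=9: {2,3,4,5,6,7,8,9,10}:6
  start at 0(d): 6

6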